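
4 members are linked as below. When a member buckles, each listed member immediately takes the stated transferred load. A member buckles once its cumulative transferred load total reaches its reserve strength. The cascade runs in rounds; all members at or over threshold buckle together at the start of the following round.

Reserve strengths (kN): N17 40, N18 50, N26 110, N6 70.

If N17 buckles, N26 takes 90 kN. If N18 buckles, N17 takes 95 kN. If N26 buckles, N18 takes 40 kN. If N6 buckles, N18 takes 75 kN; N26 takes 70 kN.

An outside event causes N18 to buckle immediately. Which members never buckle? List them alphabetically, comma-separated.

Round 1 — N18 buckles (initial).
  N17: +95 → 95 ≥ 40
Round 2 — N17 buckles.
  N26: +90 → 90 < 110
No further bucklings.

N26, N6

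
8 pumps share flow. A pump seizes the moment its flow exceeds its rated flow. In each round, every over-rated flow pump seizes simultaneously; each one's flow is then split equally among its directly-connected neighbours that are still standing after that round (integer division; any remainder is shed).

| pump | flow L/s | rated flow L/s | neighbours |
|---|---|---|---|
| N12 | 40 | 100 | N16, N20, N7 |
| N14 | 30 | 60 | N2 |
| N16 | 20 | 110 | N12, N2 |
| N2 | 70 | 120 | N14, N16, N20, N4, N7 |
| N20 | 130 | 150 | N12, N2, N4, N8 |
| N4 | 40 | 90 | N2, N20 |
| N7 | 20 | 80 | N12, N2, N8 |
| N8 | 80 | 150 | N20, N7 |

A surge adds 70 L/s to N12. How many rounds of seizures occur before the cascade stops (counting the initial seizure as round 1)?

5

Round 1 — N12 at 110 > 100. N12 seizes.
  N12 sheds 110 L/s to N16, N20, N7: 36 each (2 lost).
    N16: 20+36 = 56 ≤ 110
    N20: 130+36 = 166 > 150
    N7: 20+36 = 56 ≤ 80
Round 2 — N20 seizes.
  N20 sheds 166 L/s to N2, N4, N8: 55 each (1 lost).
    N2: 70+55 = 125 > 120
    N4: 40+55 = 95 > 90
    N8: 80+55 = 135 ≤ 150
Round 3 — N2, N4 seize.
  N2 sheds 125 L/s to N14, N16, N7: 41 each (2 lost).
    N14: 30+41 = 71 > 60
    N16: 56+41 = 97 ≤ 110
    N7: 56+41 = 97 > 80
  N4 sheds 95 L/s: no online neighbours, lost.
Round 4 — N14, N7 seize.
  N14 sheds 71 L/s: no online neighbours, lost.
  N7 sheds 97 L/s to N8: 97 each.
    N8: 135+97 = 232 > 150
Round 5 — N8 seizes.
  N8 sheds 232 L/s: no online neighbours, lost.
No further seizures.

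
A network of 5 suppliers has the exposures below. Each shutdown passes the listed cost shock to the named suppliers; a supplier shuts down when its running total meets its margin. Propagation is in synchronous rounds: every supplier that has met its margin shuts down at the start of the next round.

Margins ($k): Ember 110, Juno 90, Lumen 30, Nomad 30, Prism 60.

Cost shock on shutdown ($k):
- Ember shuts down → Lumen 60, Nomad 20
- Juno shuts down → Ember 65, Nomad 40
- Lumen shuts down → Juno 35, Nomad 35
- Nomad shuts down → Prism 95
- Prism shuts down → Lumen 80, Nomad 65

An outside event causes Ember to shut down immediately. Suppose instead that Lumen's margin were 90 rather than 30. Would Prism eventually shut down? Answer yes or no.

With Lumen's margin at 90:
Round 1 — Ember shuts down (initial).
  Lumen: +60 → 60 < 90
  Nomad: +20 → 20 < 30
No further shutdowns.

no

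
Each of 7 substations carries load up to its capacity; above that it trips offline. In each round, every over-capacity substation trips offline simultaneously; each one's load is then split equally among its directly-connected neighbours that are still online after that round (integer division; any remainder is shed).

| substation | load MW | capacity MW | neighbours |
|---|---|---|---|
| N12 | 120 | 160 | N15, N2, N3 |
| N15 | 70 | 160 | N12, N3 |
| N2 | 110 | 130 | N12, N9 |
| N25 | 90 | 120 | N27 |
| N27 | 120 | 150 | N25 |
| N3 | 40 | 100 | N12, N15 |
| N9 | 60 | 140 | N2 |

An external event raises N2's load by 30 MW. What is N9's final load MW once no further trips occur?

130

Round 1 — N2 at 140 > 130. N2 trips offline.
  N2 sheds 140 MW to N12, N9: 70 each.
    N12: 120+70 = 190 > 160
    N9: 60+70 = 130 ≤ 140
Round 2 — N12 trips offline.
  N12 sheds 190 MW to N15, N3: 95 each.
    N15: 70+95 = 165 > 160
    N3: 40+95 = 135 > 100
Round 3 — N15, N3 trip offline.
  N15 sheds 165 MW: no online neighbours, lost.
  N3 sheds 135 MW: no online neighbours, lost.
No further trips.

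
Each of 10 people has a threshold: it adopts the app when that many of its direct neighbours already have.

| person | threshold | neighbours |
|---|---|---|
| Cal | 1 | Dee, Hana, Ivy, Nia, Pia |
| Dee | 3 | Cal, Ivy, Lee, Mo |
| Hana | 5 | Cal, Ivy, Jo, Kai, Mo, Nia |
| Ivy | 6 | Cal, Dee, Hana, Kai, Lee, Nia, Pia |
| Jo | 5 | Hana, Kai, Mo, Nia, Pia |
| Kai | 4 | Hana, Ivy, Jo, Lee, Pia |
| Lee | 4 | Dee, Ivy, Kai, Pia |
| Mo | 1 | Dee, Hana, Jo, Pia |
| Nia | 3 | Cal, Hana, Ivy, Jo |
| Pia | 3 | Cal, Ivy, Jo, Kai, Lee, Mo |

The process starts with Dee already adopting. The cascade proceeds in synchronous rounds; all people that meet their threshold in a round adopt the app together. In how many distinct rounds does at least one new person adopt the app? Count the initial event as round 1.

2

Round 1 — Dee adopts the app (initial).
Round 2 — checking thresholds:
  Cal: 1 of 5 neighbours ≥ 1, adopts the app.
  Ivy: 1 of 7 neighbours < 6, not yet.
  Lee: 1 of 4 neighbours < 4, not yet.
  Mo: 1 of 4 neighbours ≥ 1, adopts the app.
Round 3 — no new adoptions; cascade stops.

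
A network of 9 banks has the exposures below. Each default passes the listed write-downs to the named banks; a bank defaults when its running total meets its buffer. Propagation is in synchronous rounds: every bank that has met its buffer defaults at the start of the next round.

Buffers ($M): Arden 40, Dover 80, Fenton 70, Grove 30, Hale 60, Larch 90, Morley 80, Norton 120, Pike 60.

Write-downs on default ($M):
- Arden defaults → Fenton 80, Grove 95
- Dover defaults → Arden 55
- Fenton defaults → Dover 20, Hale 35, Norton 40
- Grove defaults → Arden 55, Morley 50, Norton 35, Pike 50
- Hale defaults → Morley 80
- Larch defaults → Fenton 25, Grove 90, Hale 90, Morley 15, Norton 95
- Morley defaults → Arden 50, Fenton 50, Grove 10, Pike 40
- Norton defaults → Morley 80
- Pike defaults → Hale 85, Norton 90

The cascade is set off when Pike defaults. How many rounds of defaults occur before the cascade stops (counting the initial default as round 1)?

Round 1 — Pike defaults (initial).
  Hale: +85 → 85 ≥ 60
  Norton: +90 → 90 < 120
Round 2 — Hale defaults.
  Morley: +80 → 80 ≥ 80
Round 3 — Morley defaults.
  Arden: +50 → 50 ≥ 40
  Fenton: +50 → 50 < 70
  Grove: +10 → 10 < 30
Round 4 — Arden defaults.
  Fenton: +80 → 130 ≥ 70
  Grove: +95 → 105 ≥ 30
Round 5 — Fenton, Grove default.
  Dover: +20 → 20 < 80
  Norton: +40+35 → 165 ≥ 120
Round 6 — Norton defaults.
No further defaults.

6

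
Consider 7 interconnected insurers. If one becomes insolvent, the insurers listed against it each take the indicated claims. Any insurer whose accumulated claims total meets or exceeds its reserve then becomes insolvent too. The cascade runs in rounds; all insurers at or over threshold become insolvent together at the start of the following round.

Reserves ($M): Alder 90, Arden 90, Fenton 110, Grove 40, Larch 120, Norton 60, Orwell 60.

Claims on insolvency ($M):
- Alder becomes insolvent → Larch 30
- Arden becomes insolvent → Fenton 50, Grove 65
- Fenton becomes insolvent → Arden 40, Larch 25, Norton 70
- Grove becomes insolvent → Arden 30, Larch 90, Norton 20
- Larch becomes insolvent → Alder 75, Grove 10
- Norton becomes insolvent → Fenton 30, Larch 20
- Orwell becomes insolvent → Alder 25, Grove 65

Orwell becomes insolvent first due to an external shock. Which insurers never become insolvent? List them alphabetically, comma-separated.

Round 1 — Orwell becomes insolvent (initial).
  Alder: +25 → 25 < 90
  Grove: +65 → 65 ≥ 40
Round 2 — Grove becomes insolvent.
  Arden: +30 → 30 < 90
  Larch: +90 → 90 < 120
  Norton: +20 → 20 < 60
No further insolvencies.

Alder, Arden, Fenton, Larch, Norton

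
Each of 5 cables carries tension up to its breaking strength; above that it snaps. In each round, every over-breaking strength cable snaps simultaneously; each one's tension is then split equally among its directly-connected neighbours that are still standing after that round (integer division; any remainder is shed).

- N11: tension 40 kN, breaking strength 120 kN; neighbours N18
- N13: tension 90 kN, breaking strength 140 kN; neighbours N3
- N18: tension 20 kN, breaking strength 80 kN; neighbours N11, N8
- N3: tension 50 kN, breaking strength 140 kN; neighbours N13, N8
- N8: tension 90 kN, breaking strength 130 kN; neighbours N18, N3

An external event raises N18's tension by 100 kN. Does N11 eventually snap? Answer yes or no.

Round 1 — N18 at 120 > 80. N18 snaps.
  N18 sheds 120 kN to N11, N8: 60 each.
    N11: 40+60 = 100 ≤ 120
    N8: 90+60 = 150 > 130
Round 2 — N8 snaps.
  N8 sheds 150 kN to N3: 150 each.
    N3: 50+150 = 200 > 140
Round 3 — N3 snaps.
  N3 sheds 200 kN to N13: 200 each.
    N13: 90+200 = 290 > 140
Round 4 — N13 snaps.
  N13 sheds 290 kN: no online neighbours, lost.
No further breaks.

no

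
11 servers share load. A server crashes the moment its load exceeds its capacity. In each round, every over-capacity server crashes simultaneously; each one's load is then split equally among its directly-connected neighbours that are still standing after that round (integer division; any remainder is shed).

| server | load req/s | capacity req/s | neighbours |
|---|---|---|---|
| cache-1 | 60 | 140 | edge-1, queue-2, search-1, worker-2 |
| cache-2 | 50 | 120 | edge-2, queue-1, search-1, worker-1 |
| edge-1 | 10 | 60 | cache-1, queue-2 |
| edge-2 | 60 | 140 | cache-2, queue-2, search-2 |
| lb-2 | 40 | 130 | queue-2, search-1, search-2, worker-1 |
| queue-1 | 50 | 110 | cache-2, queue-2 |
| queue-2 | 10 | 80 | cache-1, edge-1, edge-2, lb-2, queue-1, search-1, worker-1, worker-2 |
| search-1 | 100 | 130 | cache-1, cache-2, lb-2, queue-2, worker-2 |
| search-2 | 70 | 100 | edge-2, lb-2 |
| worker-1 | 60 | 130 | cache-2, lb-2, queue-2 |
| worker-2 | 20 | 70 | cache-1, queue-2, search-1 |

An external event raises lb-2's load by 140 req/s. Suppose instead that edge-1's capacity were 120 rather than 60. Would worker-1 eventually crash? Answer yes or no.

With edge-1's capacity at 120:
Round 1 — lb-2 at 180 > 130. lb-2 crashes.
  lb-2 sheds 180 req/s to queue-2, search-1, search-2, worker-1: 45 each.
    queue-2: 10+45 = 55 ≤ 80
    search-1: 100+45 = 145 > 130
    search-2: 70+45 = 115 > 100
    worker-1: 60+45 = 105 ≤ 130
Round 2 — search-1, search-2 crash.
  search-1 sheds 145 req/s to cache-1, cache-2, queue-2, worker-2: 36 each (1 lost).
    cache-1: 60+36 = 96 ≤ 140
    cache-2: 50+36 = 86 ≤ 120
    queue-2: 55+36 = 91 > 80
    worker-2: 20+36 = 56 ≤ 70
  search-2 sheds 115 req/s to edge-2: 115 each.
    edge-2: 60+115 = 175 > 140
Round 3 — edge-2, queue-2 crash.
  edge-2 sheds 175 req/s to cache-2: 175 each.
    cache-2: 86+175 = 261 > 120
  queue-2 sheds 91 req/s to cache-1, edge-1, queue-1, worker-1, worker-2: 18 each (1 lost).
    cache-1: 96+18 = 114 ≤ 140
    edge-1: 10+18 = 28 ≤ 120
    queue-1: 50+18 = 68 ≤ 110
    worker-1: 105+18 = 123 ≤ 130
    worker-2: 56+18 = 74 > 70
Round 4 — cache-2, worker-2 crash.
  cache-2 sheds 261 req/s to queue-1, worker-1: 130 each (1 lost).
    queue-1: 68+130 = 198 > 110
    worker-1: 123+130 = 253 > 130
  worker-2 sheds 74 req/s to cache-1: 74 each.
    cache-1: 114+74 = 188 > 140
Round 5 — cache-1, queue-1, worker-1 crash.
  cache-1 sheds 188 req/s to edge-1: 188 each.
    edge-1: 28+188 = 216 > 120
  queue-1 sheds 198 req/s: no online neighbours, lost.
  worker-1 sheds 253 req/s: no online neighbours, lost.
Round 6 — edge-1 crashes.
  edge-1 sheds 216 req/s: no online neighbours, lost.
No further crashes.

yes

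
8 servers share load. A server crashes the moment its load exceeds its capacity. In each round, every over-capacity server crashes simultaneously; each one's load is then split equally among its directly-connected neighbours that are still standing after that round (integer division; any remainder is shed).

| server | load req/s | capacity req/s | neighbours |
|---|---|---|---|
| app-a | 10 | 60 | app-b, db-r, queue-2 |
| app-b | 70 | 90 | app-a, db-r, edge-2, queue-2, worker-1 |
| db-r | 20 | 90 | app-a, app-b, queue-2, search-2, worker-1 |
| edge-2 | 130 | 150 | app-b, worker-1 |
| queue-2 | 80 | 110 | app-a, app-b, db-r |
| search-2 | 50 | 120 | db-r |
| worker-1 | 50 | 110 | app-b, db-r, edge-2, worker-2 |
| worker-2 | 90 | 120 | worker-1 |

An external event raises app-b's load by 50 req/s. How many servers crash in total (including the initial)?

Round 1 — app-b at 120 > 90. app-b crashes.
  app-b sheds 120 req/s to app-a, db-r, edge-2, queue-2, worker-1: 24 each.
    app-a: 10+24 = 34 ≤ 60
    db-r: 20+24 = 44 ≤ 90
    edge-2: 130+24 = 154 > 150
    queue-2: 80+24 = 104 ≤ 110
    worker-1: 50+24 = 74 ≤ 110
Round 2 — edge-2 crashes.
  edge-2 sheds 154 req/s to worker-1: 154 each.
    worker-1: 74+154 = 228 > 110
Round 3 — worker-1 crashes.
  worker-1 sheds 228 req/s to db-r, worker-2: 114 each.
    db-r: 44+114 = 158 > 90
    worker-2: 90+114 = 204 > 120
Round 4 — db-r, worker-2 crash.
  db-r sheds 158 req/s to app-a, queue-2, search-2: 52 each (2 lost).
    app-a: 34+52 = 86 > 60
    queue-2: 104+52 = 156 > 110
    search-2: 50+52 = 102 ≤ 120
  worker-2 sheds 204 req/s: no online neighbours, lost.
Round 5 — app-a, queue-2 crash.
  app-a sheds 86 req/s: no online neighbours, lost.
  queue-2 sheds 156 req/s: no online neighbours, lost.
No further crashes.

7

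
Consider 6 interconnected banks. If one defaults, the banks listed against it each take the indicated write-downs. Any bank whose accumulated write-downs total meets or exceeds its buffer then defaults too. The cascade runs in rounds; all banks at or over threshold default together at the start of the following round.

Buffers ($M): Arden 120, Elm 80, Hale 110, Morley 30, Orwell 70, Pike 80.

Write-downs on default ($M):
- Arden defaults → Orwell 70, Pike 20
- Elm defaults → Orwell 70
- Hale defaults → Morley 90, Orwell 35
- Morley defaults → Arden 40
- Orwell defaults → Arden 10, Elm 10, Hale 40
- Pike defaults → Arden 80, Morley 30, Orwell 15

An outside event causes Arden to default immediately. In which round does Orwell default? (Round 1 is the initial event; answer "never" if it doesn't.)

Round 1 — Arden defaults (initial).
  Orwell: +70 → 70 ≥ 70
  Pike: +20 → 20 < 80
Round 2 — Orwell defaults.
  Elm: +10 → 10 < 80
  Hale: +40 → 40 < 110
No further defaults.

2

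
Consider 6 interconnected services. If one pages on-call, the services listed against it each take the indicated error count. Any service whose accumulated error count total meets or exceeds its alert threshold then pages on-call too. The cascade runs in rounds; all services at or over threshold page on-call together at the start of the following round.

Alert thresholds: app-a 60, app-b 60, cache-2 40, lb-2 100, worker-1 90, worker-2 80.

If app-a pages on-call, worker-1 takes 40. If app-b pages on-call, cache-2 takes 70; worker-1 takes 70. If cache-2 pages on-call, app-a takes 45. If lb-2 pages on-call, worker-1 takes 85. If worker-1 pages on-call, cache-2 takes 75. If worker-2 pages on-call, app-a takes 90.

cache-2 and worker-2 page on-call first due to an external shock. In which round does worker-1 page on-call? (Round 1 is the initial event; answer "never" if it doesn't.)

never

Round 1 — cache-2, worker-2 page on-call (initial).
  app-a: +45+90 → 135 ≥ 60
Round 2 — app-a pages on-call.
  worker-1: +40 → 40 < 90
No further pages.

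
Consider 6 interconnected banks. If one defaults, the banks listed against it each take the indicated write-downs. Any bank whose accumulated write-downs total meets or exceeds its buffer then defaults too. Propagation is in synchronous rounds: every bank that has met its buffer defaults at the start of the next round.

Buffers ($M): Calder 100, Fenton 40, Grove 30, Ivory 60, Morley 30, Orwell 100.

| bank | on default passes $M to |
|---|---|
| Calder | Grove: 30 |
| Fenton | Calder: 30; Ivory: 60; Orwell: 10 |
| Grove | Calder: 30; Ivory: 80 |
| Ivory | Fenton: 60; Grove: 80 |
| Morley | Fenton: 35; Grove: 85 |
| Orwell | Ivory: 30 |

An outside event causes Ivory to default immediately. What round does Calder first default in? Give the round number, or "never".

never

Round 1 — Ivory defaults (initial).
  Fenton: +60 → 60 ≥ 40
  Grove: +80 → 80 ≥ 30
Round 2 — Fenton, Grove default.
  Calder: +30+30 → 60 < 100
  Orwell: +10 → 10 < 100
No further defaults.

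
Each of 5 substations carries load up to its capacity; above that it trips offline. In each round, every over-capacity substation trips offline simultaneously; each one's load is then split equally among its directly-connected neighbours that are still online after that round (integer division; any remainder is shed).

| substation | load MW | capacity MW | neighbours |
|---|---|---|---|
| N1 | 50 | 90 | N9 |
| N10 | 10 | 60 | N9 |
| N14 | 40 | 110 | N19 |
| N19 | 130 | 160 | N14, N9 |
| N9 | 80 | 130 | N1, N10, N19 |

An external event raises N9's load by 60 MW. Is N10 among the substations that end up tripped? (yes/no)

no

Round 1 — N9 at 140 > 130. N9 trips offline.
  N9 sheds 140 MW to N1, N10, N19: 46 each (2 lost).
    N1: 50+46 = 96 > 90
    N10: 10+46 = 56 ≤ 60
    N19: 130+46 = 176 > 160
Round 2 — N1, N19 trip offline.
  N1 sheds 96 MW: no online neighbours, lost.
  N19 sheds 176 MW to N14: 176 each.
    N14: 40+176 = 216 > 110
Round 3 — N14 trips offline.
  N14 sheds 216 MW: no online neighbours, lost.
No further trips.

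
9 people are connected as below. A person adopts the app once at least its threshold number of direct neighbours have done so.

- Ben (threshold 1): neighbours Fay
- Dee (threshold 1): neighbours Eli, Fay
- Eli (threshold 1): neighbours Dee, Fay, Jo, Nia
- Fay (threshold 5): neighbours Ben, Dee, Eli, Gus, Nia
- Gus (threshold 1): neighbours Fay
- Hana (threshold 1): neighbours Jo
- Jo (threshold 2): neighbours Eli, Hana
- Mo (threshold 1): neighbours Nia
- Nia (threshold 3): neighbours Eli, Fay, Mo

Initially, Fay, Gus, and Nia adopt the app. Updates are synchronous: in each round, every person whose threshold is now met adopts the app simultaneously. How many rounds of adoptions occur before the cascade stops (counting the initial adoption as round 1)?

2

Round 1 — Fay, Gus, Nia adopt the app (initial).
Round 2 — checking thresholds:
  Ben: 1 of 1 neighbours ≥ 1, adopts the app.
  Dee: 1 of 2 neighbours ≥ 1, adopts the app.
  Eli: 2 of 4 neighbours ≥ 1, adopts the app.
  Mo: 1 of 1 neighbours ≥ 1, adopts the app.
Round 3 — no new adoptions; cascade stops.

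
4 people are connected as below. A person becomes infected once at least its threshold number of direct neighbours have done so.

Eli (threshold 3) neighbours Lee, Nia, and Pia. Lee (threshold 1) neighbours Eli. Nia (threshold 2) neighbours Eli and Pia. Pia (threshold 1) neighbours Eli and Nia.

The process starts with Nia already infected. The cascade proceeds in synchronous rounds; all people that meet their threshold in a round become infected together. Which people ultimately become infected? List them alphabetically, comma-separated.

Round 1 — Nia becomes infected (initial).
Round 2 — checking thresholds:
  Eli: 1 of 3 neighbours < 3, below threshold.
  Pia: 1 of 2 neighbours ≥ 1, becomes infected.
Round 3 — no new infections; cascade stops.

Nia, Pia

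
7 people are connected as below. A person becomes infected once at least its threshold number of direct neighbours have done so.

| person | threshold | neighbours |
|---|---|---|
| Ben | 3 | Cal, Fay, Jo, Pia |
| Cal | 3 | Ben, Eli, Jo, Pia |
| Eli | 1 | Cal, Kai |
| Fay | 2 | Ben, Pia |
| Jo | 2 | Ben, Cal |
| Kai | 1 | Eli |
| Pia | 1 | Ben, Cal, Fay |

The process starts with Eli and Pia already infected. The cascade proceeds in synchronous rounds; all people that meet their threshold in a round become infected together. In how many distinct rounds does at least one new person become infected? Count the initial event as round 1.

2

Round 1 — Eli, Pia become infected (initial).
Round 2 — checking thresholds:
  Ben: 1 of 4 neighbours < 3, not yet.
  Cal: 2 of 4 neighbours < 3, not yet.
  Fay: 1 of 2 neighbours < 2, not yet.
  Kai: 1 of 1 neighbours ≥ 1, becomes infected.
Round 3 — no new infections; cascade stops.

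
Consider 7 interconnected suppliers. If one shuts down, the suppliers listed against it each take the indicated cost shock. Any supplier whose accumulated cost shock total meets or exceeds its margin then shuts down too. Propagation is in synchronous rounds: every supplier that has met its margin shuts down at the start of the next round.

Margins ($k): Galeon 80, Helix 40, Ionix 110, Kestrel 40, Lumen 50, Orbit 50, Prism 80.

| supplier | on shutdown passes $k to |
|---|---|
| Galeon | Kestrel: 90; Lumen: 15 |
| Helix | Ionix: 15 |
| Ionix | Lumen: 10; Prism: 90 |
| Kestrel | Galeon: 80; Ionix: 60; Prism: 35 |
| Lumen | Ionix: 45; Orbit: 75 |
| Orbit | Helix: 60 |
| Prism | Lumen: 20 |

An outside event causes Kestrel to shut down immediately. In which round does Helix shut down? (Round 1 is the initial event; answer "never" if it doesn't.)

Round 1 — Kestrel shuts down (initial).
  Galeon: +80 → 80 ≥ 80
  Ionix: +60 → 60 < 110
  Prism: +35 → 35 < 80
Round 2 — Galeon shuts down.
  Lumen: +15 → 15 < 50
No further shutdowns.

never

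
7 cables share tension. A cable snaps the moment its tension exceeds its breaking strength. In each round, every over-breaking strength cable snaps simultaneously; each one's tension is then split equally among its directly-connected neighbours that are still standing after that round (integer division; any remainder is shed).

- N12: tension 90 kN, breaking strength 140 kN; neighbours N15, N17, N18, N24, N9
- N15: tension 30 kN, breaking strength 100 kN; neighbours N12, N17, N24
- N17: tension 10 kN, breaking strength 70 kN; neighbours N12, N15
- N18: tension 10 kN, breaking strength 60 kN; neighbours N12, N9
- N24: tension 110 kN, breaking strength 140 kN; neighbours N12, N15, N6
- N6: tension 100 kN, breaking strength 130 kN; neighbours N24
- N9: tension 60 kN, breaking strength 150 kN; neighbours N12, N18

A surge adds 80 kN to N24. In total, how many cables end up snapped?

5

Round 1 — N24 at 190 > 140. N24 snaps.
  N24 sheds 190 kN to N12, N15, N6: 63 each (1 lost).
    N12: 90+63 = 153 > 140
    N15: 30+63 = 93 ≤ 100
    N6: 100+63 = 163 > 130
Round 2 — N12, N6 snap.
  N12 sheds 153 kN to N15, N17, N18, N9: 38 each (1 lost).
    N15: 93+38 = 131 > 100
    N17: 10+38 = 48 ≤ 70
    N18: 10+38 = 48 ≤ 60
    N9: 60+38 = 98 ≤ 150
  N6 sheds 163 kN: no online neighbours, lost.
Round 3 — N15 snaps.
  N15 sheds 131 kN to N17: 131 each.
    N17: 48+131 = 179 > 70
Round 4 — N17 snaps.
  N17 sheds 179 kN: no online neighbours, lost.
No further breaks.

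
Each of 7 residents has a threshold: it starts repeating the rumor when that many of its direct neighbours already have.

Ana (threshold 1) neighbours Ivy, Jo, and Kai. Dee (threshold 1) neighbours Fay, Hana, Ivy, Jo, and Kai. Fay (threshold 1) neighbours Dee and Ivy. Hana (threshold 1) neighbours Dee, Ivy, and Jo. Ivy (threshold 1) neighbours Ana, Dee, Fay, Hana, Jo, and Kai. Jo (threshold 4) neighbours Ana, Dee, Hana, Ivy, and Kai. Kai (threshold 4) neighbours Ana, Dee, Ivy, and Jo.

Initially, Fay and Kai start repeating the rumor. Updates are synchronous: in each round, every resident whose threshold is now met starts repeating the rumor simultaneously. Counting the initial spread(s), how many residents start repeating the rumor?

7

Round 1 — Fay, Kai start repeating the rumor (initial).
Round 2 — checking thresholds:
  Ana: 1 of 3 neighbours ≥ 1, starts repeating the rumor.
  Dee: 2 of 5 neighbours ≥ 1, starts repeating the rumor.
  Ivy: 2 of 6 neighbours ≥ 1, starts repeating the rumor.
  Jo: 1 of 5 neighbours < 4, not yet.
Round 3 — checking thresholds:
  Hana: 2 of 3 neighbours ≥ 1, starts repeating the rumor.
  Jo: 4 of 5 neighbours ≥ 4, starts repeating the rumor.
Round 4 — no new spreads; cascade stops.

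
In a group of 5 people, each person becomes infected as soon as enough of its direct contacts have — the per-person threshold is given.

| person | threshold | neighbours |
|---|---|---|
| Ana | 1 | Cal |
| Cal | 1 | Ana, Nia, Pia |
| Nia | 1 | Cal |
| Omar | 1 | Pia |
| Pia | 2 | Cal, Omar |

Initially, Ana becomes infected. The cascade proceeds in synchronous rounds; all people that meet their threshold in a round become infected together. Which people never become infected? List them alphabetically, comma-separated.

Omar, Pia

Round 1 — Ana becomes infected (initial).
Round 2 — checking thresholds:
  Cal: 1 of 3 neighbours ≥ 1, becomes infected.
Round 3 — checking thresholds:
  Nia: 1 of 1 neighbours ≥ 1, becomes infected.
  Pia: 1 of 2 neighbours < 2, below threshold.
Round 4 — no new infections; cascade stops.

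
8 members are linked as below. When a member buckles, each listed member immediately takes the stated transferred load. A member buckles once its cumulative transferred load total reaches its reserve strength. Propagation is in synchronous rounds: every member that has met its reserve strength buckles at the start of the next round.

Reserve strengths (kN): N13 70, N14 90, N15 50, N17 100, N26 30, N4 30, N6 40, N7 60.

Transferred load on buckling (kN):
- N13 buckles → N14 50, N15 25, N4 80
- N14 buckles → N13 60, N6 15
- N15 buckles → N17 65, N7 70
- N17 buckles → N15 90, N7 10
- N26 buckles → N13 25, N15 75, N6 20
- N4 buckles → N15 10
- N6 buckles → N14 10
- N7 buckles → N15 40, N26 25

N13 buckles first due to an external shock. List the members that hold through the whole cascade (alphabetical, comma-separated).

Round 1 — N13 buckles (initial).
  N14: +50 → 50 < 90
  N15: +25 → 25 < 50
  N4: +80 → 80 ≥ 30
Round 2 — N4 buckles.
  N15: +10 → 35 < 50
No further bucklings.

N14, N15, N17, N26, N6, N7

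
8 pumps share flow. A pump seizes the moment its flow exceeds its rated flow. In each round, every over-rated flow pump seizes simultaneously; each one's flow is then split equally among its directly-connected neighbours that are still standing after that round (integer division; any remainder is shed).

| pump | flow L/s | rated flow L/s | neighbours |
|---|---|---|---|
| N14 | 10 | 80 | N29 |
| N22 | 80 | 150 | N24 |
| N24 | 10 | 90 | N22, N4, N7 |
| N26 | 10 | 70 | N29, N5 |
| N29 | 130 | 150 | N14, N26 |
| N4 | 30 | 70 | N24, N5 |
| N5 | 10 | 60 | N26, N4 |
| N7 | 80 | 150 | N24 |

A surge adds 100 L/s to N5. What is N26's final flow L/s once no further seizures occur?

Round 1 — N5 at 110 > 60. N5 seizes.
  N5 sheds 110 L/s to N26, N4: 55 each.
    N26: 10+55 = 65 ≤ 70
    N4: 30+55 = 85 > 70
Round 2 — N4 seizes.
  N4 sheds 85 L/s to N24: 85 each.
    N24: 10+85 = 95 > 90
Round 3 — N24 seizes.
  N24 sheds 95 L/s to N22, N7: 47 each (1 lost).
    N22: 80+47 = 127 ≤ 150
    N7: 80+47 = 127 ≤ 150
No further seizures.

65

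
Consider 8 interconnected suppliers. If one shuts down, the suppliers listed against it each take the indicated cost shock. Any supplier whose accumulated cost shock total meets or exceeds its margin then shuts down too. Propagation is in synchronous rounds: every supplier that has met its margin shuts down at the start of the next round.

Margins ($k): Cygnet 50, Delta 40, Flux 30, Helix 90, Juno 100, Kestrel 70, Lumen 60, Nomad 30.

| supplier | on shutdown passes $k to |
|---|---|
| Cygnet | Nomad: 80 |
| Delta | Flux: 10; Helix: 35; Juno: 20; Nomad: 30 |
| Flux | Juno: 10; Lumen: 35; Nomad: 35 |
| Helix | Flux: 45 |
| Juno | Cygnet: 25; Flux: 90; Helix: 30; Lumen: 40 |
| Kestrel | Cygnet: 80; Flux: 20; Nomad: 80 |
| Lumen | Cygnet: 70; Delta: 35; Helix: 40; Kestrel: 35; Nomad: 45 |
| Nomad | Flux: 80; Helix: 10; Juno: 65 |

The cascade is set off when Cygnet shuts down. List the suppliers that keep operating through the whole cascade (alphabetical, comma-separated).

Round 1 — Cygnet shuts down (initial).
  Nomad: +80 → 80 ≥ 30
Round 2 — Nomad shuts down.
  Flux: +80 → 80 ≥ 30
  Helix: +10 → 10 < 90
  Juno: +65 → 65 < 100
Round 3 — Flux shuts down.
  Juno: +10 → 75 < 100
  Lumen: +35 → 35 < 60
No further shutdowns.

Delta, Helix, Juno, Kestrel, Lumen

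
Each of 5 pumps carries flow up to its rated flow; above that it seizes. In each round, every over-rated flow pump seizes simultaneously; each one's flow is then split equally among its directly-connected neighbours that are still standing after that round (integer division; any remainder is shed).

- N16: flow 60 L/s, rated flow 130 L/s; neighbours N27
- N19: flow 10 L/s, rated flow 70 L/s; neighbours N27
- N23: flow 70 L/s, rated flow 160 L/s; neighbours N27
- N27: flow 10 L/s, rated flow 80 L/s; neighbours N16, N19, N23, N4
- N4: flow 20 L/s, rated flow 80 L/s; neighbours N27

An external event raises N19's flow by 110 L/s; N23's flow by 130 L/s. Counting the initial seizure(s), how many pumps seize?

Round 1 — N19 at 120 > 70; N23 at 200 > 160. N19, N23 seize.
  N19 sheds 120 L/s to N27: 120 each.
    N27: 10+120 = 130 > 80
  N23 sheds 200 L/s to N27: 200 each.
    N27: 130+200 = 330 > 80
Round 2 — N27 seizes.
  N27 sheds 330 L/s to N16, N4: 165 each.
    N16: 60+165 = 225 > 130
    N4: 20+165 = 185 > 80
Round 3 — N16, N4 seize.
  N16 sheds 225 L/s: no online neighbours, lost.
  N4 sheds 185 L/s: no online neighbours, lost.
No further seizures.

5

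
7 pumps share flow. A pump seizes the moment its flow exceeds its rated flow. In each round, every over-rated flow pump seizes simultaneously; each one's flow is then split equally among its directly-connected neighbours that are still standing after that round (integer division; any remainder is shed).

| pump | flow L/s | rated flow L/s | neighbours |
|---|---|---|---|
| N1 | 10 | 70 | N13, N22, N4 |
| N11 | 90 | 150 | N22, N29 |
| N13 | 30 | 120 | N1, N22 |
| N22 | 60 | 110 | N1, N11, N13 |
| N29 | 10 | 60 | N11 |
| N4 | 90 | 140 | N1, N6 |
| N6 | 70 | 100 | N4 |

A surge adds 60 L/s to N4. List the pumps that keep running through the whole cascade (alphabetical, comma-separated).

Round 1 — N4 at 150 > 140. N4 seizes.
  N4 sheds 150 L/s to N1, N6: 75 each.
    N1: 10+75 = 85 > 70
    N6: 70+75 = 145 > 100
Round 2 — N1, N6 seize.
  N1 sheds 85 L/s to N13, N22: 42 each (1 lost).
    N13: 30+42 = 72 ≤ 120
    N22: 60+42 = 102 ≤ 110
  N6 sheds 145 L/s: no online neighbours, lost.
No further seizures.

N11, N13, N22, N29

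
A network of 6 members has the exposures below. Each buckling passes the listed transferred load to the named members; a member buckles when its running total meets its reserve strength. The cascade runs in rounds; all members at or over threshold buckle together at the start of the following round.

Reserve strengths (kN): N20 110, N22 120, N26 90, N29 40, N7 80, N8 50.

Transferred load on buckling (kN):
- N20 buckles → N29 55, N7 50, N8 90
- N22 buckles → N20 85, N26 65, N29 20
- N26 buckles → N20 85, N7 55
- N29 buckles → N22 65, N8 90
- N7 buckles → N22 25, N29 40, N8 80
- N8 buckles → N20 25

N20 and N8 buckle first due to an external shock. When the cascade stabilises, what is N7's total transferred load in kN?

50

Round 1 — N20, N8 buckle (initial).
  N29: +55 → 55 ≥ 40
  N7: +50 → 50 < 80
Round 2 — N29 buckles.
  N22: +65 → 65 < 120
No further bucklings.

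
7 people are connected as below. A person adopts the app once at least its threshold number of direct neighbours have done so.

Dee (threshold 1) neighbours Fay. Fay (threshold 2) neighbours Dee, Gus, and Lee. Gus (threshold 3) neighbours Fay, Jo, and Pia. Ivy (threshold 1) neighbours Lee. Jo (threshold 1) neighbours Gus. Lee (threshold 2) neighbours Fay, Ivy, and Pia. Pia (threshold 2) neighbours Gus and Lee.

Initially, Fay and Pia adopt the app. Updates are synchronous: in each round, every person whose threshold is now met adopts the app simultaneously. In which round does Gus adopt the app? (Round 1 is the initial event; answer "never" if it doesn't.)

never

Round 1 — Fay, Pia adopt the app (initial).
Round 2 — checking thresholds:
  Dee: 1 of 1 neighbours ≥ 1, adopts the app.
  Gus: 2 of 3 neighbours < 3, below threshold.
  Lee: 2 of 3 neighbours ≥ 2, adopts the app.
Round 3 — checking thresholds:
  Gus: 2 of 3 neighbours < 3, below threshold.
  Ivy: 1 of 1 neighbours ≥ 1, adopts the app.
Round 4 — no new adoptions; cascade stops.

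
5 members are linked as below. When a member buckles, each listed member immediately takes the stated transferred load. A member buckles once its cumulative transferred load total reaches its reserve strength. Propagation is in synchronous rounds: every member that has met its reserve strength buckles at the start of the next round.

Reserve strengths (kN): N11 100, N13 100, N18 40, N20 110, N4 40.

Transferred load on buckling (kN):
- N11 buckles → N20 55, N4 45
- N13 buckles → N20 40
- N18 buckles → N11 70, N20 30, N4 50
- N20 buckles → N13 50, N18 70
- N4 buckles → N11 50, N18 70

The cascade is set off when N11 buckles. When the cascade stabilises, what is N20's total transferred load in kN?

Round 1 — N11 buckles (initial).
  N20: +55 → 55 < 110
  N4: +45 → 45 ≥ 40
Round 2 — N4 buckles.
  N18: +70 → 70 ≥ 40
Round 3 — N18 buckles.
  N20: +30 → 85 < 110
No further bucklings.

85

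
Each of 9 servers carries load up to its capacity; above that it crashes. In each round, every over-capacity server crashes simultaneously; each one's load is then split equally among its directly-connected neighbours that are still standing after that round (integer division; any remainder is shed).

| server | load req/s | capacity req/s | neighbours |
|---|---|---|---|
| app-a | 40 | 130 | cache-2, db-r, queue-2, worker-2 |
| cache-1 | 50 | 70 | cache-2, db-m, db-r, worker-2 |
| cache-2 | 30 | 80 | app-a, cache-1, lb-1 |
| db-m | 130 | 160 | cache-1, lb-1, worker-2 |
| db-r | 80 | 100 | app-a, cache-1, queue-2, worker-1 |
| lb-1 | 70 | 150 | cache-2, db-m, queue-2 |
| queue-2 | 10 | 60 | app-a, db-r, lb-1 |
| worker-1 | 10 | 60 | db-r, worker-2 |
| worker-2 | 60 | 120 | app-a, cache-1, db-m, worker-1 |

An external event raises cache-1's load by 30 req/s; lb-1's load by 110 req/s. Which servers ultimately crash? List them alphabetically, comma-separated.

Round 1 — cache-1 at 80 > 70; lb-1 at 180 > 150. cache-1, lb-1 crash.
  cache-1 sheds 80 req/s to cache-2, db-m, db-r, worker-2: 20 each.
    cache-2: 30+20 = 50 ≤ 80
    db-m: 130+20 = 150 ≤ 160
    db-r: 80+20 = 100 ≤ 100
    worker-2: 60+20 = 80 ≤ 120
  lb-1 sheds 180 req/s to cache-2, db-m, queue-2: 60 each.
    cache-2: 50+60 = 110 > 80
    db-m: 150+60 = 210 > 160
    queue-2: 10+60 = 70 > 60
Round 2 — cache-2, db-m, queue-2 crash.
  cache-2 sheds 110 req/s to app-a: 110 each.
    app-a: 40+110 = 150 > 130
  db-m sheds 210 req/s to worker-2: 210 each.
    worker-2: 80+210 = 290 > 120
  queue-2 sheds 70 req/s to app-a, db-r: 35 each.
    app-a: 150+35 = 185 > 130
    db-r: 100+35 = 135 > 100
Round 3 — app-a, db-r, worker-2 crash.
  app-a sheds 185 req/s: no online neighbours, lost.
  db-r sheds 135 req/s to worker-1: 135 each.
    worker-1: 10+135 = 145 > 60
  worker-2 sheds 290 req/s to worker-1: 290 each.
    worker-1: 145+290 = 435 > 60
Round 4 — worker-1 crashes.
  worker-1 sheds 435 req/s: no online neighbours, lost.
No further crashes.

app-a, cache-1, cache-2, db-m, db-r, lb-1, queue-2, worker-1, worker-2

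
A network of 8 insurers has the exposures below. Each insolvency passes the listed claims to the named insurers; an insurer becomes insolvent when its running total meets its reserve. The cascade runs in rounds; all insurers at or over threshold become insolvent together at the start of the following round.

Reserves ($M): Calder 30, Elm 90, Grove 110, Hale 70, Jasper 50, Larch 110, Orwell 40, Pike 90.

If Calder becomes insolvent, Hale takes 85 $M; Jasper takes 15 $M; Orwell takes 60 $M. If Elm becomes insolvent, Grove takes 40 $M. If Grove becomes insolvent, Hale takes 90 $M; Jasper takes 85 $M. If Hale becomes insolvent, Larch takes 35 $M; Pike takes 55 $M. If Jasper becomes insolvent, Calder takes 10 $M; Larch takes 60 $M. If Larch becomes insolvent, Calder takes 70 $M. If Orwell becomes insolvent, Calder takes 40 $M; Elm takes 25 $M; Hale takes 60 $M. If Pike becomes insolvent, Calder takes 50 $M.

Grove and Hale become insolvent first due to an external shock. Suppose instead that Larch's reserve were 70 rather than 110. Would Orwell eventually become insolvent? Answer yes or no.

With Larch's reserve at 70:
Round 1 — Grove, Hale become insolvent (initial).
  Jasper: +85 → 85 ≥ 50
  Larch: +35 → 35 < 70
  Pike: +55 → 55 < 90
Round 2 — Jasper becomes insolvent.
  Calder: +10 → 10 < 30
  Larch: +60 → 95 ≥ 70
Round 3 — Larch becomes insolvent.
  Calder: +70 → 80 ≥ 30
Round 4 — Calder becomes insolvent.
  Orwell: +60 → 60 ≥ 40
Round 5 — Orwell becomes insolvent.
  Elm: +25 → 25 < 90
No further insolvencies.

yes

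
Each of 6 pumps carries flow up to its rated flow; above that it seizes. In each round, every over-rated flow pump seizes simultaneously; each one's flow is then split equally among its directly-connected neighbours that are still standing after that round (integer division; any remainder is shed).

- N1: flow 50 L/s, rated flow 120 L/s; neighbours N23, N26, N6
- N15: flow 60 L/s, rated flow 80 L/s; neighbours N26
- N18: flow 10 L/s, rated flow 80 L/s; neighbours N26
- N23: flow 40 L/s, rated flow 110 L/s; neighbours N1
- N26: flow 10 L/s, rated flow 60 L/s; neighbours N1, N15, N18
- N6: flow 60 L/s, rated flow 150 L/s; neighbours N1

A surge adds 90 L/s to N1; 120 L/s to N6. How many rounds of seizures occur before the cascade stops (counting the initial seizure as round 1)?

3

Round 1 — N1 at 140 > 120; N6 at 180 > 150. N1, N6 seize.
  N1 sheds 140 L/s to N23, N26: 70 each.
    N23: 40+70 = 110 ≤ 110
    N26: 10+70 = 80 > 60
  N6 sheds 180 L/s: no online neighbours, lost.
Round 2 — N26 seizes.
  N26 sheds 80 L/s to N15, N18: 40 each.
    N15: 60+40 = 100 > 80
    N18: 10+40 = 50 ≤ 80
Round 3 — N15 seizes.
  N15 sheds 100 L/s: no online neighbours, lost.
No further seizures.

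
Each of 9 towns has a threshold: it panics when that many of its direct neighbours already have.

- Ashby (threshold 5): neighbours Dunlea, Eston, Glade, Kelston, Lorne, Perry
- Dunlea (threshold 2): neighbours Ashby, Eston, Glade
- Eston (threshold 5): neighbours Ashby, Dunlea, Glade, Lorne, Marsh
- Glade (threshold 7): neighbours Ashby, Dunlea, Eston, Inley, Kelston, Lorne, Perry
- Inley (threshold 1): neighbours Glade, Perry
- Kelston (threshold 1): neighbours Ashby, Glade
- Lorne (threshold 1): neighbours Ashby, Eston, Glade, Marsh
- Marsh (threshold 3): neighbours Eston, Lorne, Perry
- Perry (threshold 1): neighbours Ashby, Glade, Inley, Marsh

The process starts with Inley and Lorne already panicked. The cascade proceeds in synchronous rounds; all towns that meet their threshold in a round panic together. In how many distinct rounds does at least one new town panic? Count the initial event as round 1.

Round 1 — Inley, Lorne panic (initial).
Round 2 — checking thresholds:
  Ashby: 1 of 6 neighbours < 5, not yet.
  Eston: 1 of 5 neighbours < 5, not yet.
  Glade: 2 of 7 neighbours < 7, not yet.
  Marsh: 1 of 3 neighbours < 3, not yet.
  Perry: 1 of 4 neighbours ≥ 1, panics.
Round 3 — no new panics; cascade stops.

2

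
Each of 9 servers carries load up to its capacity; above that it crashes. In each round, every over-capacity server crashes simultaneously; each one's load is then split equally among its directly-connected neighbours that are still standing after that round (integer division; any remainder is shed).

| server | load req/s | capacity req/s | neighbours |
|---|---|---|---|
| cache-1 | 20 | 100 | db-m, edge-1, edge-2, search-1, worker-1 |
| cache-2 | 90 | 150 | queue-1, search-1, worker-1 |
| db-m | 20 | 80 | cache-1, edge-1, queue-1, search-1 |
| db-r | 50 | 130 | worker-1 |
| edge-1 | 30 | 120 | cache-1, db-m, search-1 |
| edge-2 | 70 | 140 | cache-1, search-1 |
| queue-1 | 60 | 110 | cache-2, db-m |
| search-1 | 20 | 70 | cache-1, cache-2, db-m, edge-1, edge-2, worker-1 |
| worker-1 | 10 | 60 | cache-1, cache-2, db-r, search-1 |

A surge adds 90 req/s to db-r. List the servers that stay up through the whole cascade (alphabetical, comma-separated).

cache-1, cache-2, db-m, edge-1, edge-2, queue-1, search-1

Round 1 — db-r at 140 > 130. db-r crashes.
  db-r sheds 140 req/s to worker-1: 140 each.
    worker-1: 10+140 = 150 > 60
Round 2 — worker-1 crashes.
  worker-1 sheds 150 req/s to cache-1, cache-2, search-1: 50 each.
    cache-1: 20+50 = 70 ≤ 100
    cache-2: 90+50 = 140 ≤ 150
    search-1: 20+50 = 70 ≤ 70
No further crashes.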